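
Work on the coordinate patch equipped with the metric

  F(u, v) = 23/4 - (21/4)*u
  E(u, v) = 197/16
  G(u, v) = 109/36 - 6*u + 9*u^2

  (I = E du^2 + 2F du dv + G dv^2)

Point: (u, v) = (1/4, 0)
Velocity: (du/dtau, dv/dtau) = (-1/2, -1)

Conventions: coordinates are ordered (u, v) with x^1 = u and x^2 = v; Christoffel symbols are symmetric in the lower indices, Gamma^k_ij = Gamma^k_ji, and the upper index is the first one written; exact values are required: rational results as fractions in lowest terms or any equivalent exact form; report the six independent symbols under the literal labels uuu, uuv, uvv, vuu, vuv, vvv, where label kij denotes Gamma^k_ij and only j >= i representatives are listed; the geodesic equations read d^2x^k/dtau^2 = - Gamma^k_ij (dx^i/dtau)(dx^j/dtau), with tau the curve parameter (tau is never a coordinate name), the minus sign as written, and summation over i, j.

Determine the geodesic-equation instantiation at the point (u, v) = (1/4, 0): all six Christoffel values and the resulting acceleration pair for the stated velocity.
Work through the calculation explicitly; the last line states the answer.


E = 197/16, F = 71/16, G = 301/144 at the point
E_u = 0, E_v = 0, F_u = -21/4, F_v = 0, G_u = -3/2, G_v = 0
EG - F^2 = 1741/288;  g^inv = (288/1741) * [[301/144, -71/16], [-71/16, 197/16]]
first-kind symbols [ij,l] = (1/2)(d_i g_jl + d_j g_il - d_l g_ij): [uu,u] = E_u/2 = 0, [uu,v] = F_u - E_v/2 = -21/4, [uv,u] = E_v/2 = 0, [uv,v] = G_u/2 = -3/4, [vv,u] = F_v - G_u/2 = 3/4, [vv,v] = G_v/2 = 0
Gamma^u_ij = (G*[ij,u] - F*[ij,v])/(EG - F^2), Gamma^v_ij = (E*[ij,v] - F*[ij,u])/(EG - F^2)
Gamma_uuu = 13419/3482, Gamma_uuv = 1917/3482, Gamma_uvv = 903/3482, Gamma_vuu = -37233/3482, Gamma_vuv = -5319/3482, Gamma_vvv = -1917/3482
d^2u/dtau^2 = -(Gamma_uuu*(-1/2)^2 + 2*Gamma_uuv*(-1/2)*(-1) + Gamma_uvv*(-1)^2) = -24699/13928
d^2v/dtau^2 = -(Gamma_vuu*(-1/2)^2 + 2*Gamma_vuv*(-1/2)*(-1) + Gamma_vvv*(-1)^2) = 66177/13928

Answer: Gamma_uuu = 13419/3482, Gamma_uuv = 1917/3482, Gamma_uvv = 903/3482, Gamma_vuu = -37233/3482, Gamma_vuv = -5319/3482, Gamma_vvv = -1917/3482; accelerations (d^2u/dtau^2, d^2v/dtau^2) = (-24699/13928, 66177/13928)


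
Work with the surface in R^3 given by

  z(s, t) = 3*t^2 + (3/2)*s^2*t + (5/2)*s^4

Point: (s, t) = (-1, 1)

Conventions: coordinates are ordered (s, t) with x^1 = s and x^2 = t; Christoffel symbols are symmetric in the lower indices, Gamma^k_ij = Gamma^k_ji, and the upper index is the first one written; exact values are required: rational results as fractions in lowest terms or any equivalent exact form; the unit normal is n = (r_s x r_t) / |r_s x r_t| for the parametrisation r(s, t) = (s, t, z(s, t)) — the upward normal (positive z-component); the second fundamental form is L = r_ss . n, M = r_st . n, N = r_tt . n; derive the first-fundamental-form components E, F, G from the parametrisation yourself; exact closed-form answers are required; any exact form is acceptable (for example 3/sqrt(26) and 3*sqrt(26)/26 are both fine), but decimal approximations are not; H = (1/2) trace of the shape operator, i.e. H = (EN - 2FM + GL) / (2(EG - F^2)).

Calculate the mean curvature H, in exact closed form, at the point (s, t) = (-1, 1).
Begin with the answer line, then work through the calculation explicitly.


Answer: H = 9297*sqrt(905)/819025

z_s = -13, z_t = 15/2, z_ss = 33, z_st = -3, z_tt = 6
E = 170, F = -195/2, G = 229/4; answer radicand W^2 = 905/4
unnormalised second-form numerators: l = 33, m = -3, n = 6; L = l/sqrt(905/4), and similarly M = m/sqrt(W^2), N = n/sqrt(W^2)
H = (E*n - 2*F*m + G*l) / (2*(EG - F^2)*sqrt(W^2)); E*n - 2*F*m + G*l = 9297/4, EG - F^2 = 905/4, so H = (9297/1810)/sqrt(905/4)


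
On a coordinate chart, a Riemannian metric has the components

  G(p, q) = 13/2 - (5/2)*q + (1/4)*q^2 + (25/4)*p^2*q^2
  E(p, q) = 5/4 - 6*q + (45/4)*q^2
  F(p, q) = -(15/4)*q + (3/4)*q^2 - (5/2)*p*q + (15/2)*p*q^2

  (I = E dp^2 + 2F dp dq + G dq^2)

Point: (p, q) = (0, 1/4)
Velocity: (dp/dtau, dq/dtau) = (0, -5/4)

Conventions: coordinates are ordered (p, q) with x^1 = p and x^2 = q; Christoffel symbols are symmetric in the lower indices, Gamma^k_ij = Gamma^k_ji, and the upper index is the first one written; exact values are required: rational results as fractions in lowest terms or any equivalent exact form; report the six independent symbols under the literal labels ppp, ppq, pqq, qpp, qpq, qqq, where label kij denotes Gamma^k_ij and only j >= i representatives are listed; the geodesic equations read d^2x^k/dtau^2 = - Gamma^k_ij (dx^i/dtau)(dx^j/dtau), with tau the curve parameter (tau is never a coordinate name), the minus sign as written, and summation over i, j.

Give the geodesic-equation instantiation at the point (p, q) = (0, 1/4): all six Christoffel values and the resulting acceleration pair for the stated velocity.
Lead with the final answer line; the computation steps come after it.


Answer: Gamma_ppp = 57/3842, Gamma_ppq = -1131/1921, Gamma_pqq = -21441/1921, Gamma_qpp = 29/3842, Gamma_qpq = -171/1921, Gamma_qqq = -3629/1921; accelerations (d^2p/dtau^2, d^2q/dtau^2) = (536025/30736, 90725/30736)

E = 29/64, F = -57/64, G = 377/64 at the point
E_p = 0, E_q = -3/8, F_p = -5/32, F_q = -27/8, G_p = 0, G_q = -19/8
EG - F^2 = 1921/1024;  g^inv = (1024/1921) * [[377/64, 57/64], [57/64, 29/64]]
first-kind symbols [ij,l] = (1/2)(d_i g_jl + d_j g_il - d_l g_ij): [pp,p] = E_p/2 = 0, [pp,q] = F_p - E_q/2 = 1/32, [pq,p] = E_q/2 = -3/16, [pq,q] = G_p/2 = 0, [qq,p] = F_q - G_p/2 = -27/8, [qq,q] = G_q/2 = -19/16
Gamma^p_ij = (G*[ij,p] - F*[ij,q])/(EG - F^2), Gamma^q_ij = (E*[ij,q] - F*[ij,p])/(EG - F^2)
Gamma_ppp = 57/3842, Gamma_ppq = -1131/1921, Gamma_pqq = -21441/1921, Gamma_qpp = 29/3842, Gamma_qpq = -171/1921, Gamma_qqq = -3629/1921
d^2p/dtau^2 = -(Gamma_ppp*(0)^2 + 2*Gamma_ppq*(0)*(-5/4) + Gamma_pqq*(-5/4)^2) = 536025/30736
d^2q/dtau^2 = -(Gamma_qpp*(0)^2 + 2*Gamma_qpq*(0)*(-5/4) + Gamma_qqq*(-5/4)^2) = 90725/30736


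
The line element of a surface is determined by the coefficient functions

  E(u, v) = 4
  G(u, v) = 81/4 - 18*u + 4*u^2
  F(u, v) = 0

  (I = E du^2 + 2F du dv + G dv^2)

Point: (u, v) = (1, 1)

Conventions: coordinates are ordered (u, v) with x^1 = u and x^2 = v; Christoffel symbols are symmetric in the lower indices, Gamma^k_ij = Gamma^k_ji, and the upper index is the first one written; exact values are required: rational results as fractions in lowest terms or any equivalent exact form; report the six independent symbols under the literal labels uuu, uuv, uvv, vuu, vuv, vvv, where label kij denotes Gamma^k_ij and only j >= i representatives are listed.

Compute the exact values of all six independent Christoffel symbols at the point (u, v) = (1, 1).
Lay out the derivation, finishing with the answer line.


E = 4, F = 0, G = 25/4 at the point
E_u = 0, E_v = 0, F_u = 0, F_v = 0, G_u = -10, G_v = 0
EG - F^2 = 25;  g^inv = (1/25) * [[25/4, 0], [0, 4]]
first-kind symbols [ij,l] = (1/2)(d_i g_jl + d_j g_il - d_l g_ij): [uu,u] = E_u/2 = 0, [uu,v] = F_u - E_v/2 = 0, [uv,u] = E_v/2 = 0, [uv,v] = G_u/2 = -5, [vv,u] = F_v - G_u/2 = 5, [vv,v] = G_v/2 = 0
Gamma^u_ij = (G*[ij,u] - F*[ij,v])/(EG - F^2), Gamma^v_ij = (E*[ij,v] - F*[ij,u])/(EG - F^2)

Answer: Gamma_uuu = 0, Gamma_uuv = 0, Gamma_uvv = 5/4, Gamma_vuu = 0, Gamma_vuv = -4/5, Gamma_vvv = 0


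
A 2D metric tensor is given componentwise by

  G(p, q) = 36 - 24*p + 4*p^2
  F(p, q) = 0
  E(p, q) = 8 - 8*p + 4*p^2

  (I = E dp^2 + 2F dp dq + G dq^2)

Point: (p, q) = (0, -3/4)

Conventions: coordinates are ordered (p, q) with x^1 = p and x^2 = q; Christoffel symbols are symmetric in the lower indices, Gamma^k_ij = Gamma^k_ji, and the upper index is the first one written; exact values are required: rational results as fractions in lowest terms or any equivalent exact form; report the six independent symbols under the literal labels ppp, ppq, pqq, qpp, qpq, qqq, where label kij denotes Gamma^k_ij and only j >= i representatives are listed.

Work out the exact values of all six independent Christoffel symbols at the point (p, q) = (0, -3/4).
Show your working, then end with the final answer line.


E = 8, F = 0, G = 36 at the point
E_p = -8, E_q = 0, F_p = 0, F_q = 0, G_p = -24, G_q = 0
EG - F^2 = 288;  g^inv = (1/288) * [[36, 0], [0, 8]]
first-kind symbols [ij,l] = (1/2)(d_i g_jl + d_j g_il - d_l g_ij): [pp,p] = E_p/2 = -4, [pp,q] = F_p - E_q/2 = 0, [pq,p] = E_q/2 = 0, [pq,q] = G_p/2 = -12, [qq,p] = F_q - G_p/2 = 12, [qq,q] = G_q/2 = 0
Gamma^p_ij = (G*[ij,p] - F*[ij,q])/(EG - F^2), Gamma^q_ij = (E*[ij,q] - F*[ij,p])/(EG - F^2)

Answer: Gamma_ppp = -1/2, Gamma_ppq = 0, Gamma_pqq = 3/2, Gamma_qpp = 0, Gamma_qpq = -1/3, Gamma_qqq = 0


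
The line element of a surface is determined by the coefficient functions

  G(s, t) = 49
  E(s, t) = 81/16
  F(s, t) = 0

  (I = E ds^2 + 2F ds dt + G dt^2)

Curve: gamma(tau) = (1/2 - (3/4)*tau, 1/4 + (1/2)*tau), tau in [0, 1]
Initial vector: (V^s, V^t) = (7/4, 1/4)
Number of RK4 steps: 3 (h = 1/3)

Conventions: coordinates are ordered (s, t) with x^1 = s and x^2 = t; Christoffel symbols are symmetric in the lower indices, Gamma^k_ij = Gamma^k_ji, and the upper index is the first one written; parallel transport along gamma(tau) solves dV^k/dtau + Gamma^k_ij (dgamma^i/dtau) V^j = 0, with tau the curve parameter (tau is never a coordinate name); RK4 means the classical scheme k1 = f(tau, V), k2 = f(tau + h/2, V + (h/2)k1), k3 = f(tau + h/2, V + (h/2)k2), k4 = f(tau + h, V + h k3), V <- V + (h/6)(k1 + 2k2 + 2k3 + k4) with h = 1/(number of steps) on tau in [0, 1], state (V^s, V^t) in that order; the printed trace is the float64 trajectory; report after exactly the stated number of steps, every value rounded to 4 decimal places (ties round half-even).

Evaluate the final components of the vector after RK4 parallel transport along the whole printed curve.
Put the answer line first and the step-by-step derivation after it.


Answer: V^s = 1.7500, V^t = 0.2500

gamma'(tau) = (-3/4, 1/2); f(tau, V)^k = -Gamma^k_ij(gamma(tau)) gamma'^i(tau) V^j; h = 1/3; intermediate values shown to 6 dp
curve data and Christoffel symbols at the stage parameters:
  tau = 0.000000: gamma = (0.500000, 0.250000), gamma' = (-0.750000, 0.500000); Gamma_sss = 0.000000, Gamma_sst = 0.000000, Gamma_stt = 0.000000, Gamma_tss = 0.000000, Gamma_tst = 0.000000, Gamma_ttt = 0.000000
  tau = 0.166667: gamma = (0.375000, 0.333333), gamma' = (-0.750000, 0.500000); Gamma_sss = 0.000000, Gamma_sst = 0.000000, Gamma_stt = 0.000000, Gamma_tss = 0.000000, Gamma_tst = 0.000000, Gamma_ttt = 0.000000
  tau = 0.333333: gamma = (0.250000, 0.416667), gamma' = (-0.750000, 0.500000); Gamma_sss = 0.000000, Gamma_sst = 0.000000, Gamma_stt = 0.000000, Gamma_tss = 0.000000, Gamma_tst = 0.000000, Gamma_ttt = 0.000000
  tau = 0.500000: gamma = (0.125000, 0.500000), gamma' = (-0.750000, 0.500000); Gamma_sss = 0.000000, Gamma_sst = 0.000000, Gamma_stt = 0.000000, Gamma_tss = 0.000000, Gamma_tst = 0.000000, Gamma_ttt = 0.000000
  tau = 0.666667: gamma = (0.000000, 0.583333), gamma' = (-0.750000, 0.500000); Gamma_sss = 0.000000, Gamma_sst = 0.000000, Gamma_stt = 0.000000, Gamma_tss = 0.000000, Gamma_tst = 0.000000, Gamma_ttt = 0.000000
  tau = 0.833333: gamma = (-0.125000, 0.666667), gamma' = (-0.750000, 0.500000); Gamma_sss = 0.000000, Gamma_sst = 0.000000, Gamma_stt = 0.000000, Gamma_tss = 0.000000, Gamma_tst = 0.000000, Gamma_ttt = 0.000000
  tau = 1.000000: gamma = (-0.250000, 0.750000), gamma' = (-0.750000, 0.500000); Gamma_sss = 0.000000, Gamma_sst = 0.000000, Gamma_stt = 0.000000, Gamma_tss = 0.000000, Gamma_tst = 0.000000, Gamma_ttt = 0.000000
step 0: V^s = 1.7500, V^t = 0.2500
step 1: k1 = (0.000000, 0.000000), k2 = (0.000000, 0.000000), k3 = (0.000000, 0.000000), k4 = (0.000000, 0.000000); V <- V + (h/6)(k1 + 2k2 + 2k3 + k4): V^s = 1.7500, V^t = 0.2500
step 2: k1 = (0.000000, 0.000000), k2 = (0.000000, 0.000000), k3 = (0.000000, 0.000000), k4 = (0.000000, 0.000000); V <- V + (h/6)(k1 + 2k2 + 2k3 + k4): V^s = 1.7500, V^t = 0.2500
step 3: k1 = (0.000000, 0.000000), k2 = (0.000000, 0.000000), k3 = (0.000000, 0.000000), k4 = (0.000000, 0.000000); V <- V + (h/6)(k1 + 2k2 + 2k3 + k4): V^s = 1.7500, V^t = 0.2500


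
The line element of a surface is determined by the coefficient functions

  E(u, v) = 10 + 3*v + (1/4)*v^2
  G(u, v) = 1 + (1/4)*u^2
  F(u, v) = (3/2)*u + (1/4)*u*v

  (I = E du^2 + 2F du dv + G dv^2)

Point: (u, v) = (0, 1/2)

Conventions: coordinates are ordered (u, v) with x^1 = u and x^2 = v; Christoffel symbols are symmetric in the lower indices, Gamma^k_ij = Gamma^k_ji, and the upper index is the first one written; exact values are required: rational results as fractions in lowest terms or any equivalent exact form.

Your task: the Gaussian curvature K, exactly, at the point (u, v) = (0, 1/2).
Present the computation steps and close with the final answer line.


E = 185/16, F = 0, G = 1, EG - F^2 = 185/16 at the point
E_u = 0, E_v = 13/4, F_u = 13/8, F_v = 0, G_u = 0, G_v = 0
E_vv = 1/2, F_uv = 1/4, G_uu = 1/2
By Brioschi, K is (det M1 - det M2) divided by (EG - F^2) squared.
M1 = [[-E_vv/2 + F_uv - G_uu/2, E_u/2, F_u - E_v/2], [F_v - G_u/2, E, F], [G_v/2, F, G]] = [[-1/4, 0, 0], [0, 185/16, 0], [0, 0, 1]]; det M1 = -185/64
M2 = [[0, E_v/2, G_u/2], [E_v/2, E, F], [G_u/2, F, G]] = [[0, 13/8, 0], [13/8, 185/16, 0], [0, 0, 1]]; det M2 = -169/64
det M1 - det M2 = -1/4; K = -1/4 / (185/16)^2 = -64/34225

Answer: K = -64/34225


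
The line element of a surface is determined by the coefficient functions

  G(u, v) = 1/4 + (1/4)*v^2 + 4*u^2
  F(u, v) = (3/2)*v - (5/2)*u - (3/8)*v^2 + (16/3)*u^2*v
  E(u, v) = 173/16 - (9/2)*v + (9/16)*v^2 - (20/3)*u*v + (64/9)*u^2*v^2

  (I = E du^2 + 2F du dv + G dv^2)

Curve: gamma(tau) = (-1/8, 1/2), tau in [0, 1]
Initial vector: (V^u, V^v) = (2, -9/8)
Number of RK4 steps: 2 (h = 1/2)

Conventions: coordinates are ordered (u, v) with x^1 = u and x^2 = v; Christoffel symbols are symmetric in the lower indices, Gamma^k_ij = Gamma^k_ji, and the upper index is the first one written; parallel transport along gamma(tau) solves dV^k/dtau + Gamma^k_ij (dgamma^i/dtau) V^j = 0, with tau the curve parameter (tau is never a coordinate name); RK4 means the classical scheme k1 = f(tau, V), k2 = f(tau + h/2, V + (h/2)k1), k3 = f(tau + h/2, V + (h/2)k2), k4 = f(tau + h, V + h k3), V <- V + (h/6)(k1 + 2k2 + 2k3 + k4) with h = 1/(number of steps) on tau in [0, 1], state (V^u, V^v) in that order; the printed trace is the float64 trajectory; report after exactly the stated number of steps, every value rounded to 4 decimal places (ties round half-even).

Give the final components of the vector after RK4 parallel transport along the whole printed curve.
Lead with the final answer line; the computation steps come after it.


Answer: V^u = 2.0000, V^v = -1.1250

gamma'(tau) = (0, 0); f(tau, V)^k = -Gamma^k_ij(gamma(tau)) gamma'^i(tau) V^j; h = 1/2; intermediate values shown to 6 dp
curve data and Christoffel symbols at the stage parameters:
  tau = 0.000000: gamma = (-0.125000, 0.500000), gamma' = (0.000000, 0.000000); Gamma_uuu = 0.406410, Gamma_uuv = -0.023238, Gamma_uvv = 0.213465, Gamma_vuu = -5.548753, Gamma_vuv = -1.270720, Gamma_vvv = -0.241837
  tau = 0.250000: gamma = (-0.125000, 0.500000), gamma' = (0.000000, 0.000000); Gamma_uuu = 0.406410, Gamma_uuv = -0.023238, Gamma_uvv = 0.213465, Gamma_vuu = -5.548753, Gamma_vuv = -1.270720, Gamma_vvv = -0.241837
  tau = 0.500000: gamma = (-0.125000, 0.500000), gamma' = (0.000000, 0.000000); Gamma_uuu = 0.406410, Gamma_uuv = -0.023238, Gamma_uvv = 0.213465, Gamma_vuu = -5.548753, Gamma_vuv = -1.270720, Gamma_vvv = -0.241837
  tau = 0.750000: gamma = (-0.125000, 0.500000), gamma' = (0.000000, 0.000000); Gamma_uuu = 0.406410, Gamma_uuv = -0.023238, Gamma_uvv = 0.213465, Gamma_vuu = -5.548753, Gamma_vuv = -1.270720, Gamma_vvv = -0.241837
  tau = 1.000000: gamma = (-0.125000, 0.500000), gamma' = (0.000000, 0.000000); Gamma_uuu = 0.406410, Gamma_uuv = -0.023238, Gamma_uvv = 0.213465, Gamma_vuu = -5.548753, Gamma_vuv = -1.270720, Gamma_vvv = -0.241837
step 0: V^u = 2.0000, V^v = -1.1250
step 1: k1 = (0.000000, 0.000000), k2 = (0.000000, 0.000000), k3 = (0.000000, 0.000000), k4 = (0.000000, 0.000000); V <- V + (h/6)(k1 + 2k2 + 2k3 + k4): V^u = 2.0000, V^v = -1.1250
step 2: k1 = (0.000000, 0.000000), k2 = (0.000000, 0.000000), k3 = (0.000000, 0.000000), k4 = (0.000000, 0.000000); V <- V + (h/6)(k1 + 2k2 + 2k3 + k4): V^u = 2.0000, V^v = -1.1250


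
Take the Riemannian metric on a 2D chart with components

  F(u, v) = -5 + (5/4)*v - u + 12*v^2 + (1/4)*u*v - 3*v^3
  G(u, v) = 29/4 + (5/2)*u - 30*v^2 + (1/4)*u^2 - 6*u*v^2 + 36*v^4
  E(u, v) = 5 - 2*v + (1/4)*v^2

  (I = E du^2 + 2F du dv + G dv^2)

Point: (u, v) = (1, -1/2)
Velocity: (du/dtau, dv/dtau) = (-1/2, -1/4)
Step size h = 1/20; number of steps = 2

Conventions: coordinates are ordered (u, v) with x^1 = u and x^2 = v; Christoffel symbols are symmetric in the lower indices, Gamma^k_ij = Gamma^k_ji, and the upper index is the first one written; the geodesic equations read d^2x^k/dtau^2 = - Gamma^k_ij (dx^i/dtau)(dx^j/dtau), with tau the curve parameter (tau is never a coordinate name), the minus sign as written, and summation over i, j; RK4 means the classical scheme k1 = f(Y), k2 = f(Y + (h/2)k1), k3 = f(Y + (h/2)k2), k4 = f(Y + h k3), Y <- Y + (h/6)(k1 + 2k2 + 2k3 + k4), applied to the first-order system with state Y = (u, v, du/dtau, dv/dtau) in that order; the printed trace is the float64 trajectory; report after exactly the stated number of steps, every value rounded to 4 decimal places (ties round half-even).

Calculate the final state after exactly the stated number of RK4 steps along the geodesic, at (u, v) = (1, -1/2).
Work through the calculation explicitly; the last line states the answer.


f(Y) = (du/dtau, dv/dtau, -Gamma^u_ij Y'^i Y'^j, -Gamma^v_ij Y'^i Y'^j) with the Gammas evaluated at the stage position; h = 0.050000; intermediate values shown to 6 dp
step 0: u = 1.0000, v = -0.5000, du/dtau = -0.5000, dv/dtau = -0.2500
step 1:
  k1: at (u, v) = (1.000000, -0.500000), (du/dtau, dv/dtau) = (-0.500000, -0.250000); Gamma_uuu = 0.000000, Gamma_uuv = -0.135338, Gamma_uvv = -1.624060, Gamma_vuu = 0.000000, Gamma_vuv = 0.090226, Gamma_vvv = 1.082707; k1 = (-0.500000, -0.250000, 0.135338, -0.090226)
  k2: at (u, v) = (0.987500, -0.506250), (du/dtau, dv/dtau) = (-0.496617, -0.252256); Gamma_uuu = 0.000000, Gamma_uuv = -0.137443, Gamma_uvv = -1.669938, Gamma_vuu = 0.000000, Gamma_vuv = 0.088819, Gamma_vvv = 1.079148; k2 = (-0.496617, -0.252256, 0.140699, -0.090923)
  k3: at (u, v) = (0.987585, -0.506306), (du/dtau, dv/dtau) = (-0.496483, -0.252273); Gamma_uuu = 0.000000, Gamma_uuv = -0.137458, Gamma_uvv = -1.670297, Gamma_vuu = 0.000000, Gamma_vuv = 0.088809, Gamma_vvv = 1.079144; k3 = (-0.496483, -0.252273, 0.140733, -0.090925)
  k4: at (u, v) = (0.975176, -0.512614), (du/dtau, dv/dtau) = (-0.492963, -0.254546); Gamma_uuu = 0.000000, Gamma_uuv = -0.139594, Gamma_uvv = -1.717381, Gamma_vuu = 0.000000, Gamma_vuv = 0.087293, Gamma_vvv = 1.073941; k4 = (-0.492963, -0.254546, 0.146309, -0.091492)
  Y <- Y + (h/6)(k1 + 2k2 + 2k3 + k4): u = 0.9752, v = -0.5126, du/dtau = -0.4930, dv/dtau = -0.2545
step 2:
  k1: at (u, v) = (0.975174, -0.512613), (du/dtau, dv/dtau) = (-0.492962, -0.254545); Gamma_uuu = 0.000000, Gamma_uuv = -0.139593, Gamma_uvv = -1.717380, Gamma_vuu = 0.000000, Gamma_vuv = 0.087293, Gamma_vvv = 1.073941; k1 = (-0.492962, -0.254545, 0.146307, -0.091491)
  k2: at (u, v) = (0.962850, -0.518977), (du/dtau, dv/dtau) = (-0.489305, -0.256832); Gamma_uuu = 0.000000, Gamma_uuv = -0.141757, Gamma_uvv = -1.765641, Gamma_vuu = 0.000000, Gamma_vuv = 0.085663, Gamma_vvv = 1.066971; k2 = (-0.489305, -0.256832, 0.152096, -0.091911)
  k3: at (u, v) = (0.962941, -0.519034), (du/dtau, dv/dtau) = (-0.489160, -0.256843); Gamma_uuu = 0.000000, Gamma_uuv = -0.141771, Gamma_uvv = -1.766017, Gamma_vuu = 0.000000, Gamma_vuv = 0.085651, Gamma_vvv = 1.066943; k3 = (-0.489160, -0.256843, 0.152125, -0.091906)
  k4: at (u, v) = (0.950716, -0.525456), (du/dtau, dv/dtau) = (-0.485356, -0.259140); Gamma_uuu = 0.000000, Gamma_uuv = -0.143958, Gamma_uvv = -1.815440, Gamma_vuu = 0.000000, Gamma_vuv = 0.083900, Gamma_vvv = 1.058054; k4 = (-0.485356, -0.259140, 0.158126, -0.092157)
  Y <- Y + (h/6)(k1 + 2k2 + 2k3 + k4): u = 0.9507, v = -0.5255, du/dtau = -0.4854, dv/dtau = -0.2591

Answer: u = 0.9507, v = -0.5255, du/dtau = -0.4854, dv/dtau = -0.2591


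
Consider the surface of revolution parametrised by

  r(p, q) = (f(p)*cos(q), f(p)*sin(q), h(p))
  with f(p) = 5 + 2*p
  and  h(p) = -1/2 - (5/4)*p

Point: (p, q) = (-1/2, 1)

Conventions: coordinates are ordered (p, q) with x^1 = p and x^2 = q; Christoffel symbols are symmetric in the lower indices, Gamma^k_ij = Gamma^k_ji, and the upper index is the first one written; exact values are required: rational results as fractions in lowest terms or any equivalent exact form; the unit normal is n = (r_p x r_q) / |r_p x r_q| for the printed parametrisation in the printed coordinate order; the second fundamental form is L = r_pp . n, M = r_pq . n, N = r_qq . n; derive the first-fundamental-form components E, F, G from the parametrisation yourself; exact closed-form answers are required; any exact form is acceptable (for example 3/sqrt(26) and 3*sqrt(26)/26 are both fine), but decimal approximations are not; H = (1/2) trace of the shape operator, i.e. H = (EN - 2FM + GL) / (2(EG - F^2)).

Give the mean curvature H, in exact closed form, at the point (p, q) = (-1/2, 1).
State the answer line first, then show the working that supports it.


Answer: H = -5*sqrt(89)/712

f = 4, f' = 2, f'' = 0, h' = -5/4, h'' = 0
E = 89/16, F = 0, G = 16; answer radicand W^2 = 89/16
unnormalised second-form numerators: l = 0, m = 0, n = -5; L = l/sqrt(89/16), and similarly M = m/sqrt(W^2), N = n/sqrt(W^2)
H = (E*n - 2*F*m + G*l) / (2*(EG - F^2)*sqrt(W^2)); E*n - 2*F*m + G*l = -445/16, EG - F^2 = 89, so H = (-5/32)/sqrt(89/16)


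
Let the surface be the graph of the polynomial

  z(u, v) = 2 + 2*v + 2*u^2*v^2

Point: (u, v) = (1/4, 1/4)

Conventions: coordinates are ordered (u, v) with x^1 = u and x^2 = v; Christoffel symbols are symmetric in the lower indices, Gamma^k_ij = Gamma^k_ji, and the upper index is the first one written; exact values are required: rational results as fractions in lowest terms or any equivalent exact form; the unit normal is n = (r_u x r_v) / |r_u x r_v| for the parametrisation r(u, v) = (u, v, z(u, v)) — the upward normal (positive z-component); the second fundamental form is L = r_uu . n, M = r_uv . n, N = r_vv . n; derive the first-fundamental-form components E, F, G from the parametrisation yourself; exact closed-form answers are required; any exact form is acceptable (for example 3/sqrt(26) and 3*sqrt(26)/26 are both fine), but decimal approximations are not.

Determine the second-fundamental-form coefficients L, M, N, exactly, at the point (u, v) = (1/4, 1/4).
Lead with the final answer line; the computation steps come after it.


Answer: L = 2*sqrt(1346)/673, M = 4*sqrt(1346)/673, N = 2*sqrt(1346)/673

z_u = 1/16, z_v = 33/16, z_uu = 1/4, z_uv = 1/2, z_vv = 1/4
E = 257/256, F = 33/256, G = 1345/256; answer radicand W^2 = 673/128
unnormalised second-form numerators: l = 1/4, m = 1/2, n = 1/4; L = l/sqrt(673/128), and similarly M = m/sqrt(W^2), N = n/sqrt(W^2)


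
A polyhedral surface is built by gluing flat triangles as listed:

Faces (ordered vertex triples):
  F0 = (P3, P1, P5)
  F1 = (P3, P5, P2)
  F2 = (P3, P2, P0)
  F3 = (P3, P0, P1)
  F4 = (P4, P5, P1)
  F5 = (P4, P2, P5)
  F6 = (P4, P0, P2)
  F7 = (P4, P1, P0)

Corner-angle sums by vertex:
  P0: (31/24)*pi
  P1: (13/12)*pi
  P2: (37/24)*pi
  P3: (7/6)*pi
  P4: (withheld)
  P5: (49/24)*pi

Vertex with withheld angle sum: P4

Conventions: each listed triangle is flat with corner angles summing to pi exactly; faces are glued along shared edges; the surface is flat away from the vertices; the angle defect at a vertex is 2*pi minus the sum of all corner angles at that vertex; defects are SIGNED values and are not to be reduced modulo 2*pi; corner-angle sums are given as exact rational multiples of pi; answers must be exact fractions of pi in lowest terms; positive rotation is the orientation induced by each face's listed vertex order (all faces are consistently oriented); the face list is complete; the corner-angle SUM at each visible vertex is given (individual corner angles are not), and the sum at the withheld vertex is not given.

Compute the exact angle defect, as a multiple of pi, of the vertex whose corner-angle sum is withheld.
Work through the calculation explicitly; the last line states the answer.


V = 6, E = 12, F = 8; chi = V - E + F = 2
Gauss-Bonnet: total defect = 2*pi*chi = 4*pi; visible defects sum to (23/8)*pi

Answer: defect(P4) = (9/8)*pi


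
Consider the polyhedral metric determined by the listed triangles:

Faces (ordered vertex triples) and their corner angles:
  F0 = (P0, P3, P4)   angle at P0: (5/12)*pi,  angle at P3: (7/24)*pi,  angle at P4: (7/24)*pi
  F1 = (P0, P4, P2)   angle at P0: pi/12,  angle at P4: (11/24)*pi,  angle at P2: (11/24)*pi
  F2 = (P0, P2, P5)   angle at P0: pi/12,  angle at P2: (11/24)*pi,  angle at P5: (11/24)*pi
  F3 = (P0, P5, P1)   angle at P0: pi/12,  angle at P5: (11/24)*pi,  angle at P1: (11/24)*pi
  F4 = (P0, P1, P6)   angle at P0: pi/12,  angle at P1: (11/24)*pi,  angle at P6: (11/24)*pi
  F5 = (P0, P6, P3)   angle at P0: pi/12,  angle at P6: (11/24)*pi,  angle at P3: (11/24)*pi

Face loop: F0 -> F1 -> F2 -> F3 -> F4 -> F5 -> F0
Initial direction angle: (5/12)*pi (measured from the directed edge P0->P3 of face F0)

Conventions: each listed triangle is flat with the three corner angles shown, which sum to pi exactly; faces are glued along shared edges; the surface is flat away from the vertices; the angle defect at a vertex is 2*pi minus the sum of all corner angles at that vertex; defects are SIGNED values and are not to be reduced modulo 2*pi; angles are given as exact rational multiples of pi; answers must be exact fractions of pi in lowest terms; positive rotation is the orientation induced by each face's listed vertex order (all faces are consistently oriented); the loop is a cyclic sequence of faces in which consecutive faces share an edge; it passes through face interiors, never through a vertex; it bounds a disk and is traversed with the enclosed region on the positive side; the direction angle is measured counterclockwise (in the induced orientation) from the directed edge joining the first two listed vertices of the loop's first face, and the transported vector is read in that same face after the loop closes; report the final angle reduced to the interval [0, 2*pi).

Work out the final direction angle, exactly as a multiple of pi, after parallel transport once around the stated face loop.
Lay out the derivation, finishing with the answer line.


enclosed vertex P0: corner angles sum to (5/6)*pi, defect = 2*pi - (5/6)*pi = (7/6)*pi
the final direction is the initial angle plus the enclosed defects, taken mod 2*pi in the induced orientation
final angle = (5/12)*pi + (7/6)*pi = (19/12)*pi (mod 2*pi)

Answer: final direction angle = (19/12)*pi


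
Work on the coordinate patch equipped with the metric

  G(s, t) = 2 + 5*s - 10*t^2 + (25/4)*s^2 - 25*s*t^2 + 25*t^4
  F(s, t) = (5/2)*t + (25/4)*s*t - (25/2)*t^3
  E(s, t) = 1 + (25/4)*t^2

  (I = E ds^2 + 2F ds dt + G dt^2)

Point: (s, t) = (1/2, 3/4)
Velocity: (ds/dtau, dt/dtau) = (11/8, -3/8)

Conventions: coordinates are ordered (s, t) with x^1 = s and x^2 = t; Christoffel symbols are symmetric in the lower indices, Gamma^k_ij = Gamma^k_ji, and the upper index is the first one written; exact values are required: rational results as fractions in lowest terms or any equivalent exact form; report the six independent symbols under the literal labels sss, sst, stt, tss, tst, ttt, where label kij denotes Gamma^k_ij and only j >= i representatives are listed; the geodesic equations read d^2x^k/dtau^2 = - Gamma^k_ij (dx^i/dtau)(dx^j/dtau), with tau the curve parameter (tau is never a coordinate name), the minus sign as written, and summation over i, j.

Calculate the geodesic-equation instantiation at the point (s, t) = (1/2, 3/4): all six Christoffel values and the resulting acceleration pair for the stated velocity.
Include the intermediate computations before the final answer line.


E = 289/64, F = -135/128, G = 337/256 at the point
E_s = 0, E_t = 75/8, F_s = 75/16, F_t = -495/32, G_s = -45/16, G_t = 135/16
EG - F^2 = 1237/256;  g^inv = (256/1237) * [[337/256, 135/128], [135/128, 289/64]]
first-kind symbols [ij,l] = (1/2)(d_i g_jl + d_j g_il - d_l g_ij): [ss,s] = E_s/2 = 0, [ss,t] = F_s - E_t/2 = 0, [st,s] = E_t/2 = 75/16, [st,t] = G_s/2 = -45/32, [tt,s] = F_t - G_s/2 = -225/16, [tt,t] = G_t/2 = 135/32
Gamma^s_ij = (G*[ij,s] - F*[ij,t])/(EG - F^2), Gamma^t_ij = (E*[ij,t] - F*[ij,s])/(EG - F^2)
Gamma_sss = 0, Gamma_sst = 1200/1237, Gamma_stt = -3600/1237, Gamma_tss = 0, Gamma_tst = -360/1237, Gamma_ttt = 1080/1237
d^2s/dtau^2 = -(Gamma_sss*(11/8)^2 + 2*Gamma_sst*(11/8)*(-3/8) + Gamma_stt*(-3/8)^2) = 6975/4948
d^2t/dtau^2 = -(Gamma_tss*(11/8)^2 + 2*Gamma_tst*(11/8)*(-3/8) + Gamma_ttt*(-3/8)^2) = -4185/9896

Answer: Gamma_sss = 0, Gamma_sst = 1200/1237, Gamma_stt = -3600/1237, Gamma_tss = 0, Gamma_tst = -360/1237, Gamma_ttt = 1080/1237; accelerations (d^2s/dtau^2, d^2t/dtau^2) = (6975/4948, -4185/9896)


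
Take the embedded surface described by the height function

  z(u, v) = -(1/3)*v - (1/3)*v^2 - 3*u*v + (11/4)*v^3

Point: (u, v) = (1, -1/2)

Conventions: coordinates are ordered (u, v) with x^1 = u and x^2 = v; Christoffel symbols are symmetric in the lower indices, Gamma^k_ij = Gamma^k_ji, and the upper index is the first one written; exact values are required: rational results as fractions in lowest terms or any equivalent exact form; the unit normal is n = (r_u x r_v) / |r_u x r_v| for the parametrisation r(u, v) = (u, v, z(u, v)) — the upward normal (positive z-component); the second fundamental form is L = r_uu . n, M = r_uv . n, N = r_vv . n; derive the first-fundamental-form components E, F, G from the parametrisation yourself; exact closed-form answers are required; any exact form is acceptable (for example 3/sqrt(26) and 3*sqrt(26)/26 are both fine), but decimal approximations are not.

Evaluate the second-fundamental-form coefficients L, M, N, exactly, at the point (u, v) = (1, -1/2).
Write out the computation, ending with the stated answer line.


z_u = 3/2, z_v = -15/16, z_uu = 0, z_uv = -3, z_vv = -107/12
E = 13/4, F = -45/32, G = 481/256; answer radicand W^2 = 1057/256
unnormalised second-form numerators: l = 0, m = -3, n = -107/12; L = l/sqrt(1057/256), and similarly M = m/sqrt(W^2), N = n/sqrt(W^2)

Answer: L = 0, M = -48*sqrt(1057)/1057, N = -428*sqrt(1057)/3171


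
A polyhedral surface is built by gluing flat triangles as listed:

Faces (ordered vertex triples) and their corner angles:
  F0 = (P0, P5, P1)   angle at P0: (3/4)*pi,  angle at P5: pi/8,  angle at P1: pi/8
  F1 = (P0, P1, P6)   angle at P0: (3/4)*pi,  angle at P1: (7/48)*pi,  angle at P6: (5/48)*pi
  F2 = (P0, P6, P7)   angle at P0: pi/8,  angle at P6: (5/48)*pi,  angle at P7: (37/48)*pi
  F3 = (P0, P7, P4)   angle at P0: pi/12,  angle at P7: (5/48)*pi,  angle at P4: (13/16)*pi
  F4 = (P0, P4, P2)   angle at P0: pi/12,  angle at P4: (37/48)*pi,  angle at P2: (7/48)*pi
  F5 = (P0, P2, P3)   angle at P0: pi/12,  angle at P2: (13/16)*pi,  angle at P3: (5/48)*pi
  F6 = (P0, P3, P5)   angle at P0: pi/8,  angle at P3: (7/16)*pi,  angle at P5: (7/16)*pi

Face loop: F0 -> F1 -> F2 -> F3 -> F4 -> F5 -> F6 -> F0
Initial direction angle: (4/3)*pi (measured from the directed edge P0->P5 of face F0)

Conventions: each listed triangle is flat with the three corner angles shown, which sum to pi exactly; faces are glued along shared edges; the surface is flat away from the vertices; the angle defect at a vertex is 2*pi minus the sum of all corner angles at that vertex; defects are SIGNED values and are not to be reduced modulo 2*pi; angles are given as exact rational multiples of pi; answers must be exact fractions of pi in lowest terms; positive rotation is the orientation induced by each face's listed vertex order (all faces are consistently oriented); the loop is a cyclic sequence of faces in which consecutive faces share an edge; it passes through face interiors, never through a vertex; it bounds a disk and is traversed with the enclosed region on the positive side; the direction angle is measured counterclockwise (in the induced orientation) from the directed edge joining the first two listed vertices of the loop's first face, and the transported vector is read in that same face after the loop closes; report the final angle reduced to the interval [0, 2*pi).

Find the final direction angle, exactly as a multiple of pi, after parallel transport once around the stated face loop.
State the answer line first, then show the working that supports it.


Answer: final direction angle = (4/3)*pi

enclosed vertex P0: corner angles sum to 2*pi, defect = 2*pi - 2*pi = 0
by Gauss-Bonnet the loop rotates the vector by the enclosed defect sum (positive orientation, mod 2*pi)
final angle = (4/3)*pi + 0 = (4/3)*pi (mod 2*pi)


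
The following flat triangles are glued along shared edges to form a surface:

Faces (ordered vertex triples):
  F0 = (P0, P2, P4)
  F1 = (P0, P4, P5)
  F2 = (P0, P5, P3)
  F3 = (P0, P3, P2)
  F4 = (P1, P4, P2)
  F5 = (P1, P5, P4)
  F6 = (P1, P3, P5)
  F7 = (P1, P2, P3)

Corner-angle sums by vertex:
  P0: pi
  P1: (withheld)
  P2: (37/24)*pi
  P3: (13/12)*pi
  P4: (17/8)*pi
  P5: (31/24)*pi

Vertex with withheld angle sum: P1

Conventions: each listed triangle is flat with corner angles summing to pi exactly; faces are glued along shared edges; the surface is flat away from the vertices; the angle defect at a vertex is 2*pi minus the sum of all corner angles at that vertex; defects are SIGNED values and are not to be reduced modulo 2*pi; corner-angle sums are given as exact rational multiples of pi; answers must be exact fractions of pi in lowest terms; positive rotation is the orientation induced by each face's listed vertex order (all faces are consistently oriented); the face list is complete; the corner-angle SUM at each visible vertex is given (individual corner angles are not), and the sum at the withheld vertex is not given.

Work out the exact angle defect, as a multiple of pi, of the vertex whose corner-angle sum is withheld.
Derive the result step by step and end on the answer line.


V = 6, E = 12, F = 8; chi = V - E + F = 2
Gauss-Bonnet: total defect = 2*pi*chi = 4*pi; visible defects sum to (71/24)*pi

Answer: defect(P1) = (25/24)*pi


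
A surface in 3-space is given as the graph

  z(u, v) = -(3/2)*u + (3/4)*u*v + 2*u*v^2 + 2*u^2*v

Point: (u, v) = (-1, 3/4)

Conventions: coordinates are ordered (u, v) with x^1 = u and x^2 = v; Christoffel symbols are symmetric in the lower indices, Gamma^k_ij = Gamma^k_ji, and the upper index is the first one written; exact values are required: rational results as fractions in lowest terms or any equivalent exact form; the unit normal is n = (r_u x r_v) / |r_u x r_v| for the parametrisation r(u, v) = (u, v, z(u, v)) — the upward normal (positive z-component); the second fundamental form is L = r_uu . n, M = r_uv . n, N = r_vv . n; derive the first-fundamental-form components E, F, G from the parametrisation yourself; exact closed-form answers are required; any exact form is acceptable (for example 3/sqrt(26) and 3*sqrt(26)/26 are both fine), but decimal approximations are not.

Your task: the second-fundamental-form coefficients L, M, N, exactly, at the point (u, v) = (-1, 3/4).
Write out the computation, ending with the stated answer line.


z_u = -45/16, z_v = -7/4, z_uu = 3, z_uv = -1/4, z_vv = -4
E = 2281/256, F = 315/64, G = 65/16; answer radicand W^2 = 3065/256
unnormalised second-form numerators: l = 3, m = -1/4, n = -4; L = l/sqrt(3065/256), and similarly M = m/sqrt(W^2), N = n/sqrt(W^2)

Answer: L = 48*sqrt(3065)/3065, M = -4*sqrt(3065)/3065, N = -64*sqrt(3065)/3065


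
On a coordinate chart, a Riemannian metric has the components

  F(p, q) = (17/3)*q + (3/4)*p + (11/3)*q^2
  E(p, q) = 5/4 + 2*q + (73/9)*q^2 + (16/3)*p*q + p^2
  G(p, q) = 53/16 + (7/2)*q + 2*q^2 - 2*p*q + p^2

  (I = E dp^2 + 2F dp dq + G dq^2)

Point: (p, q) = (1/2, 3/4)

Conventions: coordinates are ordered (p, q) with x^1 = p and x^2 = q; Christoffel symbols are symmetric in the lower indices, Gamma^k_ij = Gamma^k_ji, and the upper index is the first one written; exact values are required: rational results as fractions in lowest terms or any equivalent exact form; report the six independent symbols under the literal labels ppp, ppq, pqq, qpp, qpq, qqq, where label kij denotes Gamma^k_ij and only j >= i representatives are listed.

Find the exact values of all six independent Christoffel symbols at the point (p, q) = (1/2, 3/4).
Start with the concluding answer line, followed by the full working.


Answer: Gamma_ppp = 6497/1731, Gamma_ppq = 1821/577, Gamma_pqq = 1809/577, Gamma_qpp = -2881/577, Gamma_qpq = -5633/1731, Gamma_qqq = -4805/1731

E = 153/16, F = 107/16, G = 105/16 at the point
E_p = 5, E_q = 101/6, F_p = 3/4, F_q = 67/6, G_p = -1/2, G_q = 11/2
EG - F^2 = 577/32;  g^inv = (32/577) * [[105/16, -107/16], [-107/16, 153/16]]
first-kind symbols [ij,l] = (1/2)(d_i g_jl + d_j g_il - d_l g_ij): [pp,p] = E_p/2 = 5/2, [pp,q] = F_p - E_q/2 = -23/3, [pq,p] = E_q/2 = 101/12, [pq,q] = G_p/2 = -1/4, [qq,p] = F_q - G_p/2 = 137/12, [qq,q] = G_q/2 = 11/4
Gamma^p_ij = (G*[ij,p] - F*[ij,q])/(EG - F^2), Gamma^q_ij = (E*[ij,q] - F*[ij,p])/(EG - F^2)


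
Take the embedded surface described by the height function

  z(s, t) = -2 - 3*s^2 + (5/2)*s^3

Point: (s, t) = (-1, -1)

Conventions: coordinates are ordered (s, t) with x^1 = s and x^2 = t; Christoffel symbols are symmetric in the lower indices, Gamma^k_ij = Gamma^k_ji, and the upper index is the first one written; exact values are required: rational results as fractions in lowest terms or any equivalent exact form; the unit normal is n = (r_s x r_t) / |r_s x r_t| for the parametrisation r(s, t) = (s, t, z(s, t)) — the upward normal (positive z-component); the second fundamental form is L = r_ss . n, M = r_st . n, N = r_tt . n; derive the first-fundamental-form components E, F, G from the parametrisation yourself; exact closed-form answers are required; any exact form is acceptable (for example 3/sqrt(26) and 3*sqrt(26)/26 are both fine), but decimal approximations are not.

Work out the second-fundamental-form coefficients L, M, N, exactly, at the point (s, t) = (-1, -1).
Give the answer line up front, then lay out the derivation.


Answer: L = -42*sqrt(733)/733, M = 0, N = 0

z_s = 27/2, z_t = 0, z_ss = -21, z_st = 0, z_tt = 0
E = 733/4, F = 0, G = 1; answer radicand W^2 = 733/4
unnormalised second-form numerators: l = -21, m = 0, n = 0; L = l/sqrt(733/4), and similarly M = m/sqrt(W^2), N = n/sqrt(W^2)


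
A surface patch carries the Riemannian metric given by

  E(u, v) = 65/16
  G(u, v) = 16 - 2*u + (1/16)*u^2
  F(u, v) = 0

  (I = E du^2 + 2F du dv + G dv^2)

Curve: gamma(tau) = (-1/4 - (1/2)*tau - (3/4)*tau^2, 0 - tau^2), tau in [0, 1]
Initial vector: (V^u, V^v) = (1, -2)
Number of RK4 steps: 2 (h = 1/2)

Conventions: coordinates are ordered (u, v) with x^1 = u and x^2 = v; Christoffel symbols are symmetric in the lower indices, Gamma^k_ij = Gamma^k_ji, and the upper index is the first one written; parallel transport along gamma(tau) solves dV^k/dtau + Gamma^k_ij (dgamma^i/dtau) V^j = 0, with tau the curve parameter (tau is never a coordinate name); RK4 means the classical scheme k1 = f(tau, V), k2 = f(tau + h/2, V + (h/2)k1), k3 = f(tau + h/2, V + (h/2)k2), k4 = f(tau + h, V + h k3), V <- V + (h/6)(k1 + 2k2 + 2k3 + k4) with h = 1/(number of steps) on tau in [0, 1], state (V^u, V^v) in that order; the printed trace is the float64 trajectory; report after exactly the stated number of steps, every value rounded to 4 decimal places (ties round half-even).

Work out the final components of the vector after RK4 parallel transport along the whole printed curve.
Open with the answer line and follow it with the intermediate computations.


Answer: V^u = 0.4936, V^v = -1.8999

gamma'(tau) = (-1/2 - (3/2)*tau, -2*tau); f(tau, V)^k = -Gamma^k_ij(gamma(tau)) gamma'^i(tau) V^j; h = 1/2; intermediate values shown to 6 dp
curve data and Christoffel symbols at the stage parameters:
  tau = 0.000000: gamma = (-0.250000, 0.000000), gamma' = (-0.500000, 0.000000); Gamma_uuu = 0.000000, Gamma_uuv = 0.000000, Gamma_uvv = 0.250000, Gamma_vuu = 0.000000, Gamma_vuv = -0.061538, Gamma_vvv = 0.000000
  tau = 0.250000: gamma = (-0.421875, -0.062500), gamma' = (-0.875000, -0.500000); Gamma_uuu = 0.000000, Gamma_uuv = 0.000000, Gamma_uvv = 0.252644, Gamma_vuu = 0.000000, Gamma_vuv = -0.060894, Gamma_vvv = 0.000000
  tau = 0.500000: gamma = (-0.687500, -0.250000), gamma' = (-1.250000, -1.000000); Gamma_uuu = 0.000000, Gamma_uuv = 0.000000, Gamma_uvv = 0.256731, Gamma_vuu = 0.000000, Gamma_vuv = -0.059925, Gamma_vvv = 0.000000
  tau = 0.750000: gamma = (-1.046875, -0.562500), gamma' = (-1.625000, -1.500000); Gamma_uuu = 0.000000, Gamma_uuv = 0.000000, Gamma_uvv = 0.262260, Gamma_vuu = 0.000000, Gamma_vuv = -0.058662, Gamma_vvv = 0.000000
  tau = 1.000000: gamma = (-1.500000, -1.000000), gamma' = (-2.000000, -2.000000); Gamma_uuu = 0.000000, Gamma_uuv = 0.000000, Gamma_uvv = 0.269231, Gamma_vuu = 0.000000, Gamma_vuv = -0.057143, Gamma_vvv = 0.000000
step 0: V^u = 1.0000, V^v = -2.0000
step 1: k1 = (0.000000, 0.061538), k2 = (-0.250701, 0.075298), k3 = (-0.250266, 0.077023), k4 = (-0.503574, 0.094501); V <- V + (h/6)(k1 + 2k2 + 2k3 + k4): V^u = 0.8745, V^v = -1.9616
step 2: k1 = (-0.503606, 0.094530), k2 = (-0.762380, 0.118864), k3 = (-0.759987, 0.123976), k4 = (-1.022873, 0.160580); V <- V + (h/6)(k1 + 2k2 + 2k3 + k4): V^u = 0.4936, V^v = -1.8999
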